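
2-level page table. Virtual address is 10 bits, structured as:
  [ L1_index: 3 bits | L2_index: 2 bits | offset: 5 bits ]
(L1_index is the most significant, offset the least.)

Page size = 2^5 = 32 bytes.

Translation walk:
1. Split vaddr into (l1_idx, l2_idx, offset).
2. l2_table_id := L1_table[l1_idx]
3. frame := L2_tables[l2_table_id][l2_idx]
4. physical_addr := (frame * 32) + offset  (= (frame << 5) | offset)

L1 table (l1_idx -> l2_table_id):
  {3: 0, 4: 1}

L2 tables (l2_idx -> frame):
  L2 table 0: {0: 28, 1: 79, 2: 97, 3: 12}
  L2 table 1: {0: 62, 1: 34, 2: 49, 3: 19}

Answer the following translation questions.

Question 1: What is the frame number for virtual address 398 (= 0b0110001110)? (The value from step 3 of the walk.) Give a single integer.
Answer: 28

Derivation:
vaddr = 398: l1_idx=3, l2_idx=0
L1[3] = 0; L2[0][0] = 28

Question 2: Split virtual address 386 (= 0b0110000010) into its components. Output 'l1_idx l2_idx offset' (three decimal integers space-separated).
Answer: 3 0 2

Derivation:
vaddr = 386 = 0b0110000010
  top 3 bits -> l1_idx = 3
  next 2 bits -> l2_idx = 0
  bottom 5 bits -> offset = 2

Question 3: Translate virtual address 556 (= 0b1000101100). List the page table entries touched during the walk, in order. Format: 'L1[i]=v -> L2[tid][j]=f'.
Answer: L1[4]=1 -> L2[1][1]=34

Derivation:
vaddr = 556 = 0b1000101100
Split: l1_idx=4, l2_idx=1, offset=12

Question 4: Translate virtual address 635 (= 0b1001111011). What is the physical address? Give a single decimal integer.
vaddr = 635 = 0b1001111011
Split: l1_idx=4, l2_idx=3, offset=27
L1[4] = 1
L2[1][3] = 19
paddr = 19 * 32 + 27 = 635

Answer: 635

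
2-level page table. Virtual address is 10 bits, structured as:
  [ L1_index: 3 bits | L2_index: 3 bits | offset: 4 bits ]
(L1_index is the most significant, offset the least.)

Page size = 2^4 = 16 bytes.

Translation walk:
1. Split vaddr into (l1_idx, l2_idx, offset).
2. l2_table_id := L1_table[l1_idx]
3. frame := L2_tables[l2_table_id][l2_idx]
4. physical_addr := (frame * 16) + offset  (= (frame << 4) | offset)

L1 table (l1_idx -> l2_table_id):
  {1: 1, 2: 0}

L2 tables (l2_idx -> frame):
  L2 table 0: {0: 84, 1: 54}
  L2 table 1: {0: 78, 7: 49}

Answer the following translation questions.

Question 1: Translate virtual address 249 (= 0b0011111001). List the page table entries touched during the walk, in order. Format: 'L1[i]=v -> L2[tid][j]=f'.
Answer: L1[1]=1 -> L2[1][7]=49

Derivation:
vaddr = 249 = 0b0011111001
Split: l1_idx=1, l2_idx=7, offset=9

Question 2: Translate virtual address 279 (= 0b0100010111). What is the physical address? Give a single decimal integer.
vaddr = 279 = 0b0100010111
Split: l1_idx=2, l2_idx=1, offset=7
L1[2] = 0
L2[0][1] = 54
paddr = 54 * 16 + 7 = 871

Answer: 871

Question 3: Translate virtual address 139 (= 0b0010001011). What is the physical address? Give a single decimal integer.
Answer: 1259

Derivation:
vaddr = 139 = 0b0010001011
Split: l1_idx=1, l2_idx=0, offset=11
L1[1] = 1
L2[1][0] = 78
paddr = 78 * 16 + 11 = 1259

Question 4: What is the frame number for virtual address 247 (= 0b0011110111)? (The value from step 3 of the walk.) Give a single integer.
vaddr = 247: l1_idx=1, l2_idx=7
L1[1] = 1; L2[1][7] = 49

Answer: 49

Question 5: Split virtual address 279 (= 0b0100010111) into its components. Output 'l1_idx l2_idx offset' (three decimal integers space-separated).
Answer: 2 1 7

Derivation:
vaddr = 279 = 0b0100010111
  top 3 bits -> l1_idx = 2
  next 3 bits -> l2_idx = 1
  bottom 4 bits -> offset = 7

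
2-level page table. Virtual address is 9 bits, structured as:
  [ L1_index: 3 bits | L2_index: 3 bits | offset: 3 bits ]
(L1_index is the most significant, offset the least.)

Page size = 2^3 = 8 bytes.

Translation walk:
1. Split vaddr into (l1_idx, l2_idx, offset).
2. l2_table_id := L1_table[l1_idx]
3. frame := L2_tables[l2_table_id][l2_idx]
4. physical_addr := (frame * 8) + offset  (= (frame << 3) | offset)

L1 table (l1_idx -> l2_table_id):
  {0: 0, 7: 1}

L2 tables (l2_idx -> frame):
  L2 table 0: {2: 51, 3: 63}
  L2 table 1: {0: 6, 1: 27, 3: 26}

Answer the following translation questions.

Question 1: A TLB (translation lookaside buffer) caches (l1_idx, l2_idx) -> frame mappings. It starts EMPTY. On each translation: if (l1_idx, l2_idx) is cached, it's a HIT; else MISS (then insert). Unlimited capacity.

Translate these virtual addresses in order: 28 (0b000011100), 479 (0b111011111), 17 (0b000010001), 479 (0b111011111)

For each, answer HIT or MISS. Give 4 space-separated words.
Answer: MISS MISS MISS HIT

Derivation:
vaddr=28: (0,3) not in TLB -> MISS, insert
vaddr=479: (7,3) not in TLB -> MISS, insert
vaddr=17: (0,2) not in TLB -> MISS, insert
vaddr=479: (7,3) in TLB -> HIT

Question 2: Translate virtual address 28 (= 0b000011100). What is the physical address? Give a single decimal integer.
vaddr = 28 = 0b000011100
Split: l1_idx=0, l2_idx=3, offset=4
L1[0] = 0
L2[0][3] = 63
paddr = 63 * 8 + 4 = 508

Answer: 508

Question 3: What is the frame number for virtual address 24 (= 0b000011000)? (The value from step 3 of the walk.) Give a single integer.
vaddr = 24: l1_idx=0, l2_idx=3
L1[0] = 0; L2[0][3] = 63

Answer: 63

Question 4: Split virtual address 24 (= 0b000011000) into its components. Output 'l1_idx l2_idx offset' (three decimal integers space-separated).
Answer: 0 3 0

Derivation:
vaddr = 24 = 0b000011000
  top 3 bits -> l1_idx = 0
  next 3 bits -> l2_idx = 3
  bottom 3 bits -> offset = 0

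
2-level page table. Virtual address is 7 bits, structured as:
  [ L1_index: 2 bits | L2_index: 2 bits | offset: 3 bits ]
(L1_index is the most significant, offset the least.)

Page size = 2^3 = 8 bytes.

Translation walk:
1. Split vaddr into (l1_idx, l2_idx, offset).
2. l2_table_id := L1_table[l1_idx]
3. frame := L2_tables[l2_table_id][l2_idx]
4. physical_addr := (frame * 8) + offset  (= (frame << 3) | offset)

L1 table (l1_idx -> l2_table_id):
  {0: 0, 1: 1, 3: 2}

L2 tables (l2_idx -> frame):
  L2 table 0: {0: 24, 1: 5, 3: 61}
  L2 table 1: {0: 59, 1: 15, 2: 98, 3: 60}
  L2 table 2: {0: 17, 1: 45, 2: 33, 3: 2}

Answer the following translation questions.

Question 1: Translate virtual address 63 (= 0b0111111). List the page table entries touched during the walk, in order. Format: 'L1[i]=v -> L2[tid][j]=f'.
vaddr = 63 = 0b0111111
Split: l1_idx=1, l2_idx=3, offset=7

Answer: L1[1]=1 -> L2[1][3]=60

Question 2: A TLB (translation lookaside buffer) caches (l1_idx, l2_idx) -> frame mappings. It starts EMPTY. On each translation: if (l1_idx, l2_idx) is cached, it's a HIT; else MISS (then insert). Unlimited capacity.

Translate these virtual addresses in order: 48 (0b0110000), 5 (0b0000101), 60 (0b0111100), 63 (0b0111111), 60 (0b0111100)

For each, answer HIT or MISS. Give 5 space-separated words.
vaddr=48: (1,2) not in TLB -> MISS, insert
vaddr=5: (0,0) not in TLB -> MISS, insert
vaddr=60: (1,3) not in TLB -> MISS, insert
vaddr=63: (1,3) in TLB -> HIT
vaddr=60: (1,3) in TLB -> HIT

Answer: MISS MISS MISS HIT HIT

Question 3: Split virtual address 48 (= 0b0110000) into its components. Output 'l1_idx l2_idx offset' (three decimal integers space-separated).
Answer: 1 2 0

Derivation:
vaddr = 48 = 0b0110000
  top 2 bits -> l1_idx = 1
  next 2 bits -> l2_idx = 2
  bottom 3 bits -> offset = 0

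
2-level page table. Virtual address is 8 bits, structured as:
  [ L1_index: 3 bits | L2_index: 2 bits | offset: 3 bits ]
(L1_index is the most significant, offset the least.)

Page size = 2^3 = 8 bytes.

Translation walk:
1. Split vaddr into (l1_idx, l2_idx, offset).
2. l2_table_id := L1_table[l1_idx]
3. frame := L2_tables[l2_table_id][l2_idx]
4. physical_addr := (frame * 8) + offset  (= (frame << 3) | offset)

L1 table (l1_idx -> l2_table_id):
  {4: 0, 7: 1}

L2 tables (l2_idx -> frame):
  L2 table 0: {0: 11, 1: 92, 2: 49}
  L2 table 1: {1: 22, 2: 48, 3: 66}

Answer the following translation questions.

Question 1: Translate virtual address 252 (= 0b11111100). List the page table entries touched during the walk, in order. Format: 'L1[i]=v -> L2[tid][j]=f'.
vaddr = 252 = 0b11111100
Split: l1_idx=7, l2_idx=3, offset=4

Answer: L1[7]=1 -> L2[1][3]=66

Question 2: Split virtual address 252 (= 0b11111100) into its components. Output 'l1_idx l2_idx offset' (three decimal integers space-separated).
Answer: 7 3 4

Derivation:
vaddr = 252 = 0b11111100
  top 3 bits -> l1_idx = 7
  next 2 bits -> l2_idx = 3
  bottom 3 bits -> offset = 4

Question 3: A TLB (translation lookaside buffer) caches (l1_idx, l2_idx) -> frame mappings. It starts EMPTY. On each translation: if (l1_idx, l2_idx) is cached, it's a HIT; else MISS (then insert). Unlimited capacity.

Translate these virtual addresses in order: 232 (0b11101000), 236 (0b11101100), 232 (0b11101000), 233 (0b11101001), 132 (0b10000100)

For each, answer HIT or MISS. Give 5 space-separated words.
Answer: MISS HIT HIT HIT MISS

Derivation:
vaddr=232: (7,1) not in TLB -> MISS, insert
vaddr=236: (7,1) in TLB -> HIT
vaddr=232: (7,1) in TLB -> HIT
vaddr=233: (7,1) in TLB -> HIT
vaddr=132: (4,0) not in TLB -> MISS, insert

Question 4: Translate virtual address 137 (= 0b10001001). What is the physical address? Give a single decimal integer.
vaddr = 137 = 0b10001001
Split: l1_idx=4, l2_idx=1, offset=1
L1[4] = 0
L2[0][1] = 92
paddr = 92 * 8 + 1 = 737

Answer: 737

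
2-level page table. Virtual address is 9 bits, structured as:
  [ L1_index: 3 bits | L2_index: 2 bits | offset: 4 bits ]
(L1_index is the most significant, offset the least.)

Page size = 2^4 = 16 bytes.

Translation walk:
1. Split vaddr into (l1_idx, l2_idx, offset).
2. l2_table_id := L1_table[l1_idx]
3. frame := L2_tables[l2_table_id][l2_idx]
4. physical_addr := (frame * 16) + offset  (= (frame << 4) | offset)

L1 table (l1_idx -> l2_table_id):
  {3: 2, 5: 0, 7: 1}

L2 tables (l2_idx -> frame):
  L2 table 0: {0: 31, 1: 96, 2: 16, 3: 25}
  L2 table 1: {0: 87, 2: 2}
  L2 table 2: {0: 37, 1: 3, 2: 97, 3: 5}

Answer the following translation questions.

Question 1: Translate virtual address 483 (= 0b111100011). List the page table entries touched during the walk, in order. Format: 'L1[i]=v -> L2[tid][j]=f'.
vaddr = 483 = 0b111100011
Split: l1_idx=7, l2_idx=2, offset=3

Answer: L1[7]=1 -> L2[1][2]=2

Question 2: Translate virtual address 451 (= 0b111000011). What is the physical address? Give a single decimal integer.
Answer: 1395

Derivation:
vaddr = 451 = 0b111000011
Split: l1_idx=7, l2_idx=0, offset=3
L1[7] = 1
L2[1][0] = 87
paddr = 87 * 16 + 3 = 1395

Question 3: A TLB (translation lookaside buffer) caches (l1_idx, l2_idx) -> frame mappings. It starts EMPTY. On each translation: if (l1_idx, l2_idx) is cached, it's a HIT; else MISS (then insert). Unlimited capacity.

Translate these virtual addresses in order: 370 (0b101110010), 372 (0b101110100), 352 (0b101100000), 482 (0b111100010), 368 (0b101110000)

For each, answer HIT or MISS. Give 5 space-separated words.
Answer: MISS HIT MISS MISS HIT

Derivation:
vaddr=370: (5,3) not in TLB -> MISS, insert
vaddr=372: (5,3) in TLB -> HIT
vaddr=352: (5,2) not in TLB -> MISS, insert
vaddr=482: (7,2) not in TLB -> MISS, insert
vaddr=368: (5,3) in TLB -> HIT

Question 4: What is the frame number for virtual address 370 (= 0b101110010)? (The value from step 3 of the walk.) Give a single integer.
vaddr = 370: l1_idx=5, l2_idx=3
L1[5] = 0; L2[0][3] = 25

Answer: 25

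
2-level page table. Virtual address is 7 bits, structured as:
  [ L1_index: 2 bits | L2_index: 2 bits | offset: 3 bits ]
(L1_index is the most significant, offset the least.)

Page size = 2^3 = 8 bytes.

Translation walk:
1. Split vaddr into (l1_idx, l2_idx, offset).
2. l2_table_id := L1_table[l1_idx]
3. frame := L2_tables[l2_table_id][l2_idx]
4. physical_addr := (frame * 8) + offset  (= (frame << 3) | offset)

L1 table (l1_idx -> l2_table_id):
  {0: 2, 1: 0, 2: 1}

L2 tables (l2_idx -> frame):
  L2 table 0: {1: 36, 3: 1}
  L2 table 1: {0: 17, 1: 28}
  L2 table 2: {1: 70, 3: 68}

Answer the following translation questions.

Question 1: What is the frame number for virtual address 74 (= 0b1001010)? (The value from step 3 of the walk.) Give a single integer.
vaddr = 74: l1_idx=2, l2_idx=1
L1[2] = 1; L2[1][1] = 28

Answer: 28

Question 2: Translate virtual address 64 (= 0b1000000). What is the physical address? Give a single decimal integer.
vaddr = 64 = 0b1000000
Split: l1_idx=2, l2_idx=0, offset=0
L1[2] = 1
L2[1][0] = 17
paddr = 17 * 8 + 0 = 136

Answer: 136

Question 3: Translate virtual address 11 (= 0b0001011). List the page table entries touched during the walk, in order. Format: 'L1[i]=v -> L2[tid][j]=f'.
vaddr = 11 = 0b0001011
Split: l1_idx=0, l2_idx=1, offset=3

Answer: L1[0]=2 -> L2[2][1]=70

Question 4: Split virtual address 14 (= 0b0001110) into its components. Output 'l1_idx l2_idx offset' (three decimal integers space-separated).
vaddr = 14 = 0b0001110
  top 2 bits -> l1_idx = 0
  next 2 bits -> l2_idx = 1
  bottom 3 bits -> offset = 6

Answer: 0 1 6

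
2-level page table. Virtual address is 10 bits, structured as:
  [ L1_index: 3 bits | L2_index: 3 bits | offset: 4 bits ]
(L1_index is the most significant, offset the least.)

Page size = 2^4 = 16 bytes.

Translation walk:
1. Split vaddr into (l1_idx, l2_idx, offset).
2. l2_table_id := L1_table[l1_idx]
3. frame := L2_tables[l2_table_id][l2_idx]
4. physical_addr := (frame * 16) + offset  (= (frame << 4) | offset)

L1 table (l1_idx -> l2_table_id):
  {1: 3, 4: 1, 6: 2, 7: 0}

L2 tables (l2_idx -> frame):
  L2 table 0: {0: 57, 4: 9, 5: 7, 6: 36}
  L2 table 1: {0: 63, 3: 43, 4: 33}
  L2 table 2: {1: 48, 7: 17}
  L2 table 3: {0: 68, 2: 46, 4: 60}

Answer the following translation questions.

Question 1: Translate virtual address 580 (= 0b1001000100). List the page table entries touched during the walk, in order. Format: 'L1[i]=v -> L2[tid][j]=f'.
Answer: L1[4]=1 -> L2[1][4]=33

Derivation:
vaddr = 580 = 0b1001000100
Split: l1_idx=4, l2_idx=4, offset=4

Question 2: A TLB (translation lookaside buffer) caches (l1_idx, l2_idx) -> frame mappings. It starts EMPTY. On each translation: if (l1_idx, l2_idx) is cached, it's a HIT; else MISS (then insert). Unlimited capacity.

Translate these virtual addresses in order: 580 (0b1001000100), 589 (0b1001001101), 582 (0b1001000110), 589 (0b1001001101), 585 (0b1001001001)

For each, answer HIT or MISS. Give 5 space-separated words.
vaddr=580: (4,4) not in TLB -> MISS, insert
vaddr=589: (4,4) in TLB -> HIT
vaddr=582: (4,4) in TLB -> HIT
vaddr=589: (4,4) in TLB -> HIT
vaddr=585: (4,4) in TLB -> HIT

Answer: MISS HIT HIT HIT HIT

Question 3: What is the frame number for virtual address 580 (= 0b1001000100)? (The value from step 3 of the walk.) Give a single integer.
vaddr = 580: l1_idx=4, l2_idx=4
L1[4] = 1; L2[1][4] = 33

Answer: 33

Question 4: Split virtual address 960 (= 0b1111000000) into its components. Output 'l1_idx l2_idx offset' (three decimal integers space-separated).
vaddr = 960 = 0b1111000000
  top 3 bits -> l1_idx = 7
  next 3 bits -> l2_idx = 4
  bottom 4 bits -> offset = 0

Answer: 7 4 0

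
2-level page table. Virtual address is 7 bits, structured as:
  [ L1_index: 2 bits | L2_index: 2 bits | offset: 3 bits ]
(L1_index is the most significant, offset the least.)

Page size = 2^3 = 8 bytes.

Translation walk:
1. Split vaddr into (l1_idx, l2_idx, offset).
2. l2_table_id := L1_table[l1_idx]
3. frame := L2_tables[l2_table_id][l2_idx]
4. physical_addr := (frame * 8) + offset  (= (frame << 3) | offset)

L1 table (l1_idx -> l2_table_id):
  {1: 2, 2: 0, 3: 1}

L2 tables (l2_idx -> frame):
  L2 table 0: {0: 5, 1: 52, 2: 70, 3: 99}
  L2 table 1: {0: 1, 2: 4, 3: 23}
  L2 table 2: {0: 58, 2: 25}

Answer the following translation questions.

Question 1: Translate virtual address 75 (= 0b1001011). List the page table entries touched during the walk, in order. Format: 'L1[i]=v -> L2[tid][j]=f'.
vaddr = 75 = 0b1001011
Split: l1_idx=2, l2_idx=1, offset=3

Answer: L1[2]=0 -> L2[0][1]=52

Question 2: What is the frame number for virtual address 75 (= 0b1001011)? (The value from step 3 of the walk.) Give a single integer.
Answer: 52

Derivation:
vaddr = 75: l1_idx=2, l2_idx=1
L1[2] = 0; L2[0][1] = 52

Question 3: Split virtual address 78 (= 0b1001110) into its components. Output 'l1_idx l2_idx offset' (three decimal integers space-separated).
Answer: 2 1 6

Derivation:
vaddr = 78 = 0b1001110
  top 2 bits -> l1_idx = 2
  next 2 bits -> l2_idx = 1
  bottom 3 bits -> offset = 6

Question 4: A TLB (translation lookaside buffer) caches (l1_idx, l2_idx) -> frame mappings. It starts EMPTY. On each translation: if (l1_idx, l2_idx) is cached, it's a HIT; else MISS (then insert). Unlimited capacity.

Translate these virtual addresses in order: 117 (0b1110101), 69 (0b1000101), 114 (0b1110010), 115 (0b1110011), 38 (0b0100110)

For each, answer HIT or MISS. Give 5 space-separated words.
vaddr=117: (3,2) not in TLB -> MISS, insert
vaddr=69: (2,0) not in TLB -> MISS, insert
vaddr=114: (3,2) in TLB -> HIT
vaddr=115: (3,2) in TLB -> HIT
vaddr=38: (1,0) not in TLB -> MISS, insert

Answer: MISS MISS HIT HIT MISS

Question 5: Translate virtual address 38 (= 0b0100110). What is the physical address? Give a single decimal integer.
vaddr = 38 = 0b0100110
Split: l1_idx=1, l2_idx=0, offset=6
L1[1] = 2
L2[2][0] = 58
paddr = 58 * 8 + 6 = 470

Answer: 470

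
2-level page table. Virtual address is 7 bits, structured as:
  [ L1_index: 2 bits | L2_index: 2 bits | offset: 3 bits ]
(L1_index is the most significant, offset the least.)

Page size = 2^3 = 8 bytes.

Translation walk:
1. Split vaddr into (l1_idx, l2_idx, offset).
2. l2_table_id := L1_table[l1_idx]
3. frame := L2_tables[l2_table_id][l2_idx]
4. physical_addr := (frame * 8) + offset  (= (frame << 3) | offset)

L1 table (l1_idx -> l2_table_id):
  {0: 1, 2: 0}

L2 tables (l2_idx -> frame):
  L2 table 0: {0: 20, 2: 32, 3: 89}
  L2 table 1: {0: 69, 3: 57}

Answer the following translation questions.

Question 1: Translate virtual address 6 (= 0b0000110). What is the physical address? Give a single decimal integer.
Answer: 558

Derivation:
vaddr = 6 = 0b0000110
Split: l1_idx=0, l2_idx=0, offset=6
L1[0] = 1
L2[1][0] = 69
paddr = 69 * 8 + 6 = 558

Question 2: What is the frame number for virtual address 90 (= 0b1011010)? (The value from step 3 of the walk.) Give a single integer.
Answer: 89

Derivation:
vaddr = 90: l1_idx=2, l2_idx=3
L1[2] = 0; L2[0][3] = 89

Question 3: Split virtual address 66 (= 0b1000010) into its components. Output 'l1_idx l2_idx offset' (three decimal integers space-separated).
Answer: 2 0 2

Derivation:
vaddr = 66 = 0b1000010
  top 2 bits -> l1_idx = 2
  next 2 bits -> l2_idx = 0
  bottom 3 bits -> offset = 2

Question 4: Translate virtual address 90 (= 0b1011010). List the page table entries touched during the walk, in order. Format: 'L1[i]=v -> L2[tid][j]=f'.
vaddr = 90 = 0b1011010
Split: l1_idx=2, l2_idx=3, offset=2

Answer: L1[2]=0 -> L2[0][3]=89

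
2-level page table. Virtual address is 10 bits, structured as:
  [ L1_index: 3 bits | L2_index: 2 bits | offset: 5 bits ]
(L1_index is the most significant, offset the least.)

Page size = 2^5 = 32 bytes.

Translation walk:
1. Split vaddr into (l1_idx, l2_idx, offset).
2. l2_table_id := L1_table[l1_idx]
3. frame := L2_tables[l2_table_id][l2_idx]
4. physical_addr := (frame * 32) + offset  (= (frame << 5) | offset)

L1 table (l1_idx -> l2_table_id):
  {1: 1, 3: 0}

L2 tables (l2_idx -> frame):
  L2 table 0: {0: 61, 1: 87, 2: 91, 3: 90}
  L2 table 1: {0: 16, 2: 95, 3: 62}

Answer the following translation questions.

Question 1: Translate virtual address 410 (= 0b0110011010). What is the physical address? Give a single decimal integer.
vaddr = 410 = 0b0110011010
Split: l1_idx=3, l2_idx=0, offset=26
L1[3] = 0
L2[0][0] = 61
paddr = 61 * 32 + 26 = 1978

Answer: 1978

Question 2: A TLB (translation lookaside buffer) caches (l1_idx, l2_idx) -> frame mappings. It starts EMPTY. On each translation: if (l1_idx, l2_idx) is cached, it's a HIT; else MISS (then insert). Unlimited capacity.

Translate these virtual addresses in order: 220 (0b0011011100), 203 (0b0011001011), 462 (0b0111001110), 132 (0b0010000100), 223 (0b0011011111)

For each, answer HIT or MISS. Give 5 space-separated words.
Answer: MISS HIT MISS MISS HIT

Derivation:
vaddr=220: (1,2) not in TLB -> MISS, insert
vaddr=203: (1,2) in TLB -> HIT
vaddr=462: (3,2) not in TLB -> MISS, insert
vaddr=132: (1,0) not in TLB -> MISS, insert
vaddr=223: (1,2) in TLB -> HIT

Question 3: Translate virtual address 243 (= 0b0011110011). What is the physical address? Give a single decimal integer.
Answer: 2003

Derivation:
vaddr = 243 = 0b0011110011
Split: l1_idx=1, l2_idx=3, offset=19
L1[1] = 1
L2[1][3] = 62
paddr = 62 * 32 + 19 = 2003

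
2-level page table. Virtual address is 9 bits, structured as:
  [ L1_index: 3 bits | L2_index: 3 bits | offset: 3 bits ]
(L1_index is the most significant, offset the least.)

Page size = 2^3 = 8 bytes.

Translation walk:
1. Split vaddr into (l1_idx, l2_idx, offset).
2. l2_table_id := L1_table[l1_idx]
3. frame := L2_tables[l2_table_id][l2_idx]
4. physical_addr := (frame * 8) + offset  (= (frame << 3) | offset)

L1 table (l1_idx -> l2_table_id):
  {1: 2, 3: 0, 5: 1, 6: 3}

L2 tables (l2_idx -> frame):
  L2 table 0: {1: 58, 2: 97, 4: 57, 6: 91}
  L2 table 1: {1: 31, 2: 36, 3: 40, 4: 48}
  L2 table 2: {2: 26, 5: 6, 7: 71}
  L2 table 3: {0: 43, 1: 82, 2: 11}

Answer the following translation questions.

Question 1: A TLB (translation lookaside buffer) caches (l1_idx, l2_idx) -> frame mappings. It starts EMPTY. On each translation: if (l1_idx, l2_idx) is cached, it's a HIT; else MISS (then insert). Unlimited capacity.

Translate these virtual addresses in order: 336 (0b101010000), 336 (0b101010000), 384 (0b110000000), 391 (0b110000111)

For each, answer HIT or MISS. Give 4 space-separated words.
vaddr=336: (5,2) not in TLB -> MISS, insert
vaddr=336: (5,2) in TLB -> HIT
vaddr=384: (6,0) not in TLB -> MISS, insert
vaddr=391: (6,0) in TLB -> HIT

Answer: MISS HIT MISS HIT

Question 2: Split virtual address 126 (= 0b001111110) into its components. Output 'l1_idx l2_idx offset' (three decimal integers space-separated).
Answer: 1 7 6

Derivation:
vaddr = 126 = 0b001111110
  top 3 bits -> l1_idx = 1
  next 3 bits -> l2_idx = 7
  bottom 3 bits -> offset = 6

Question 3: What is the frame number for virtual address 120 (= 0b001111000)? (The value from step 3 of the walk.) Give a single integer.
Answer: 71

Derivation:
vaddr = 120: l1_idx=1, l2_idx=7
L1[1] = 2; L2[2][7] = 71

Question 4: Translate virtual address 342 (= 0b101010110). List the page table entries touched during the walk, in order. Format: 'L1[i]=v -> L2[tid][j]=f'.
vaddr = 342 = 0b101010110
Split: l1_idx=5, l2_idx=2, offset=6

Answer: L1[5]=1 -> L2[1][2]=36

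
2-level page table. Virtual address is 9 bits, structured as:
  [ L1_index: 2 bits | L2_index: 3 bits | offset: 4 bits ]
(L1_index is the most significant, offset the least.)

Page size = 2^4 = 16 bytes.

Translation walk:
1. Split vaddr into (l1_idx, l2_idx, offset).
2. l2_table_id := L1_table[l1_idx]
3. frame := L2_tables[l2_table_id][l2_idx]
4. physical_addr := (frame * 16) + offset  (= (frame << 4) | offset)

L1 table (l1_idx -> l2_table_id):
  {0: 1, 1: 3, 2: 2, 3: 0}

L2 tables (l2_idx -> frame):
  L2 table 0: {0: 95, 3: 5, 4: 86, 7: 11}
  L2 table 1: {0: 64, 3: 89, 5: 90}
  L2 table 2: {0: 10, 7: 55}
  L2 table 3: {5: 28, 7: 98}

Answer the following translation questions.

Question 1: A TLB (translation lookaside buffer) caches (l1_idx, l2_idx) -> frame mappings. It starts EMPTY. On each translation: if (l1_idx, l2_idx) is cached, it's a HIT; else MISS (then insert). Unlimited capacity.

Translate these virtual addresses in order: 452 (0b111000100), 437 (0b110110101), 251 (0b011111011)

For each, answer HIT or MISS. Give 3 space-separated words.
Answer: MISS MISS MISS

Derivation:
vaddr=452: (3,4) not in TLB -> MISS, insert
vaddr=437: (3,3) not in TLB -> MISS, insert
vaddr=251: (1,7) not in TLB -> MISS, insert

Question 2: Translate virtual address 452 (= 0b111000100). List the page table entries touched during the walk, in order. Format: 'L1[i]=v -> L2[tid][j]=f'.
vaddr = 452 = 0b111000100
Split: l1_idx=3, l2_idx=4, offset=4

Answer: L1[3]=0 -> L2[0][4]=86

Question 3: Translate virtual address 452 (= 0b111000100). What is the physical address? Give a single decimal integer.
vaddr = 452 = 0b111000100
Split: l1_idx=3, l2_idx=4, offset=4
L1[3] = 0
L2[0][4] = 86
paddr = 86 * 16 + 4 = 1380

Answer: 1380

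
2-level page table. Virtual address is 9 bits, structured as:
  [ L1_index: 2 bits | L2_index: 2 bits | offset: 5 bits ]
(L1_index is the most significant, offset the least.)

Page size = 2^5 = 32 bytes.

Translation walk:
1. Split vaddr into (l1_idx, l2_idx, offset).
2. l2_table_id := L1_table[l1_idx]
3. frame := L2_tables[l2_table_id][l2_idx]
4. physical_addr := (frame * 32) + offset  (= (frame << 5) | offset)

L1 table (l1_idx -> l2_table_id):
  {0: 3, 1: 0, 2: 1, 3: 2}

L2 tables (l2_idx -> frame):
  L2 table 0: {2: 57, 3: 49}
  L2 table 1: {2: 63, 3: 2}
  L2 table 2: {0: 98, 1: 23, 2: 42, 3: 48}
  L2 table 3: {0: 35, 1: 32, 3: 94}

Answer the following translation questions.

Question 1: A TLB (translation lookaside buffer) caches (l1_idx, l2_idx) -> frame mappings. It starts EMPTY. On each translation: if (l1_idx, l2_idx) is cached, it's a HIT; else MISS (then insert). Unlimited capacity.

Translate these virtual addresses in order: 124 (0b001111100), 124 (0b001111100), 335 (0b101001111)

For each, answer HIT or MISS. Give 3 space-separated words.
vaddr=124: (0,3) not in TLB -> MISS, insert
vaddr=124: (0,3) in TLB -> HIT
vaddr=335: (2,2) not in TLB -> MISS, insert

Answer: MISS HIT MISS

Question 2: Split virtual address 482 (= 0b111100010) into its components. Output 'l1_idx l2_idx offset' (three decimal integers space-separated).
Answer: 3 3 2

Derivation:
vaddr = 482 = 0b111100010
  top 2 bits -> l1_idx = 3
  next 2 bits -> l2_idx = 3
  bottom 5 bits -> offset = 2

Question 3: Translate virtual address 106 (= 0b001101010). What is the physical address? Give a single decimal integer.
vaddr = 106 = 0b001101010
Split: l1_idx=0, l2_idx=3, offset=10
L1[0] = 3
L2[3][3] = 94
paddr = 94 * 32 + 10 = 3018

Answer: 3018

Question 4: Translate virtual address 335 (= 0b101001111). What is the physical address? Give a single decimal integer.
Answer: 2031

Derivation:
vaddr = 335 = 0b101001111
Split: l1_idx=2, l2_idx=2, offset=15
L1[2] = 1
L2[1][2] = 63
paddr = 63 * 32 + 15 = 2031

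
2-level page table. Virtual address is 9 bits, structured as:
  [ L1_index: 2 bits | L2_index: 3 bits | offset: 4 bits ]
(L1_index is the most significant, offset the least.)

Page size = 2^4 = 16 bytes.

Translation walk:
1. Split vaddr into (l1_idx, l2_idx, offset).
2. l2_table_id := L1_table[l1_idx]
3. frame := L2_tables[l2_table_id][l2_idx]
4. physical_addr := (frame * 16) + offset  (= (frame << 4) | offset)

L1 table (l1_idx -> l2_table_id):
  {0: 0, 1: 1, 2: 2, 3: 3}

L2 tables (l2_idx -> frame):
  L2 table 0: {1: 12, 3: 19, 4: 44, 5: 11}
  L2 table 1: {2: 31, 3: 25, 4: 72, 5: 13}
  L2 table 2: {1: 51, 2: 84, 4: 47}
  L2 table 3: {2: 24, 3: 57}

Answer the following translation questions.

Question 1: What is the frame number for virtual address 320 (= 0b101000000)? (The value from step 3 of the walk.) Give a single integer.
vaddr = 320: l1_idx=2, l2_idx=4
L1[2] = 2; L2[2][4] = 47

Answer: 47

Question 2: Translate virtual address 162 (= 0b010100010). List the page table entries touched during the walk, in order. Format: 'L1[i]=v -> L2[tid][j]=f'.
vaddr = 162 = 0b010100010
Split: l1_idx=1, l2_idx=2, offset=2

Answer: L1[1]=1 -> L2[1][2]=31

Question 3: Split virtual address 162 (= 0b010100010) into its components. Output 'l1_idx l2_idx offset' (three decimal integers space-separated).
vaddr = 162 = 0b010100010
  top 2 bits -> l1_idx = 1
  next 3 bits -> l2_idx = 2
  bottom 4 bits -> offset = 2

Answer: 1 2 2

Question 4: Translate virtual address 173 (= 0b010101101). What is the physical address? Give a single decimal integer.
vaddr = 173 = 0b010101101
Split: l1_idx=1, l2_idx=2, offset=13
L1[1] = 1
L2[1][2] = 31
paddr = 31 * 16 + 13 = 509

Answer: 509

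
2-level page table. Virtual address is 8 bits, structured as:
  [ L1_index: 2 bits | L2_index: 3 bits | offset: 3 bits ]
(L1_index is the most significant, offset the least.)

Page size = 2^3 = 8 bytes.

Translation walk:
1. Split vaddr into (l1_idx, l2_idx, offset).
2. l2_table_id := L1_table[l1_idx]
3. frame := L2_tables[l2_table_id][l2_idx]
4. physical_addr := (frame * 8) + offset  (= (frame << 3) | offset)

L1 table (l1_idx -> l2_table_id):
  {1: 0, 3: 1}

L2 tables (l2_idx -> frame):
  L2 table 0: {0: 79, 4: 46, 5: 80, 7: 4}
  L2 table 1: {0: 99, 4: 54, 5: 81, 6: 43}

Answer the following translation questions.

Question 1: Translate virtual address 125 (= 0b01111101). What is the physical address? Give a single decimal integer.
vaddr = 125 = 0b01111101
Split: l1_idx=1, l2_idx=7, offset=5
L1[1] = 0
L2[0][7] = 4
paddr = 4 * 8 + 5 = 37

Answer: 37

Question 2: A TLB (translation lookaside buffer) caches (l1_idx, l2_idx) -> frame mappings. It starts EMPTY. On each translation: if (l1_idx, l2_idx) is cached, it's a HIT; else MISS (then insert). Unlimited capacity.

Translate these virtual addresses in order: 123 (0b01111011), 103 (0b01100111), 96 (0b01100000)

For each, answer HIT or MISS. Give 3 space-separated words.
Answer: MISS MISS HIT

Derivation:
vaddr=123: (1,7) not in TLB -> MISS, insert
vaddr=103: (1,4) not in TLB -> MISS, insert
vaddr=96: (1,4) in TLB -> HIT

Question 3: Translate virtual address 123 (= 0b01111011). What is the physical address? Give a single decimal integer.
Answer: 35

Derivation:
vaddr = 123 = 0b01111011
Split: l1_idx=1, l2_idx=7, offset=3
L1[1] = 0
L2[0][7] = 4
paddr = 4 * 8 + 3 = 35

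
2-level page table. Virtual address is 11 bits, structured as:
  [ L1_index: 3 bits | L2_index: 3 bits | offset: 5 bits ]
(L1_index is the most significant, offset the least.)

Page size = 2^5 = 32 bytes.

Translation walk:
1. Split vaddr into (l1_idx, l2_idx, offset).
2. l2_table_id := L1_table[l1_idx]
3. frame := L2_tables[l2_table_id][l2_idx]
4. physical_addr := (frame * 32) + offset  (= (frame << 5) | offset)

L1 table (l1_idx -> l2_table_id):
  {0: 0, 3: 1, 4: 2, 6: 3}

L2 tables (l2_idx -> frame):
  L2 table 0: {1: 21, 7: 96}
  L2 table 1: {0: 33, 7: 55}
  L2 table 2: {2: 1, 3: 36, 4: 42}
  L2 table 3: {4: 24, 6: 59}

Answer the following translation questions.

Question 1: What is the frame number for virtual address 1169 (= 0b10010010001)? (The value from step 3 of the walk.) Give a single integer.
Answer: 42

Derivation:
vaddr = 1169: l1_idx=4, l2_idx=4
L1[4] = 2; L2[2][4] = 42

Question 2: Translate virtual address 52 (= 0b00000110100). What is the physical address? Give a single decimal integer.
vaddr = 52 = 0b00000110100
Split: l1_idx=0, l2_idx=1, offset=20
L1[0] = 0
L2[0][1] = 21
paddr = 21 * 32 + 20 = 692

Answer: 692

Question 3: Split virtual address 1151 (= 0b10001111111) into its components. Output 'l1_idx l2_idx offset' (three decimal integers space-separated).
Answer: 4 3 31

Derivation:
vaddr = 1151 = 0b10001111111
  top 3 bits -> l1_idx = 4
  next 3 bits -> l2_idx = 3
  bottom 5 bits -> offset = 31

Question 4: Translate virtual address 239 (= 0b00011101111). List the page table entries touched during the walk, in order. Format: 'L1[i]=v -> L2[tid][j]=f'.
Answer: L1[0]=0 -> L2[0][7]=96

Derivation:
vaddr = 239 = 0b00011101111
Split: l1_idx=0, l2_idx=7, offset=15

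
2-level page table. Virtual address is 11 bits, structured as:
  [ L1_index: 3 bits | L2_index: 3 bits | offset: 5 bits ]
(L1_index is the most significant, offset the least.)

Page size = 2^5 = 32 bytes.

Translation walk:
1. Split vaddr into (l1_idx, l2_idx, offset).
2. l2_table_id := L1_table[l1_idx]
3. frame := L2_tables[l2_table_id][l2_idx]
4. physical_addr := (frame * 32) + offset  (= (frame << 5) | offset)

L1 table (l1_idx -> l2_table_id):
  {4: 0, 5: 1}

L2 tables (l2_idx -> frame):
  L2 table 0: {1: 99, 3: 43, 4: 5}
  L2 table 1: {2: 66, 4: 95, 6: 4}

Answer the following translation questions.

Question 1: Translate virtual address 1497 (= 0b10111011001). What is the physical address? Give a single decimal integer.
Answer: 153

Derivation:
vaddr = 1497 = 0b10111011001
Split: l1_idx=5, l2_idx=6, offset=25
L1[5] = 1
L2[1][6] = 4
paddr = 4 * 32 + 25 = 153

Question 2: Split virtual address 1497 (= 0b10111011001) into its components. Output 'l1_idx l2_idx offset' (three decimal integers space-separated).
Answer: 5 6 25

Derivation:
vaddr = 1497 = 0b10111011001
  top 3 bits -> l1_idx = 5
  next 3 bits -> l2_idx = 6
  bottom 5 bits -> offset = 25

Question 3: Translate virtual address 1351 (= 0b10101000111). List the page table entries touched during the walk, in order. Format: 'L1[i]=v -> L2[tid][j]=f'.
Answer: L1[5]=1 -> L2[1][2]=66

Derivation:
vaddr = 1351 = 0b10101000111
Split: l1_idx=5, l2_idx=2, offset=7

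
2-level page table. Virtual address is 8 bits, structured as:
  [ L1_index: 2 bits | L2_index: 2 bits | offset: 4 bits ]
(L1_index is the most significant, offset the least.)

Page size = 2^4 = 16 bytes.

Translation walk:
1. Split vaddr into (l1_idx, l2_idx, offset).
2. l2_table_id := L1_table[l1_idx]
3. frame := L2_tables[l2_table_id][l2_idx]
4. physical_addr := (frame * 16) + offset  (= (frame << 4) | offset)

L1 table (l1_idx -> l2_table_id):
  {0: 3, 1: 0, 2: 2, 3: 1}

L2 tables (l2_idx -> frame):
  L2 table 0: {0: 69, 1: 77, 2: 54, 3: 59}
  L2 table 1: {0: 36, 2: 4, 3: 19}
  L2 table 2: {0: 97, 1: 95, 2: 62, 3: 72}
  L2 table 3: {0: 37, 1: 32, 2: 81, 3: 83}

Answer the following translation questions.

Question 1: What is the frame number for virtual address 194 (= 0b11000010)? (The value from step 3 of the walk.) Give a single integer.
Answer: 36

Derivation:
vaddr = 194: l1_idx=3, l2_idx=0
L1[3] = 1; L2[1][0] = 36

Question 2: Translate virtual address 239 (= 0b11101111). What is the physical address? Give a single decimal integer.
Answer: 79

Derivation:
vaddr = 239 = 0b11101111
Split: l1_idx=3, l2_idx=2, offset=15
L1[3] = 1
L2[1][2] = 4
paddr = 4 * 16 + 15 = 79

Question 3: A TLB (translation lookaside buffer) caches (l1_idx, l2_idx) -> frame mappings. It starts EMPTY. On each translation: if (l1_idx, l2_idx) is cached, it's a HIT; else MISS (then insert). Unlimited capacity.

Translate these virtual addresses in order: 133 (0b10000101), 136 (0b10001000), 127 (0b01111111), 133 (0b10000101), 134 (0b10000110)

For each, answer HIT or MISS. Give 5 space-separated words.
Answer: MISS HIT MISS HIT HIT

Derivation:
vaddr=133: (2,0) not in TLB -> MISS, insert
vaddr=136: (2,0) in TLB -> HIT
vaddr=127: (1,3) not in TLB -> MISS, insert
vaddr=133: (2,0) in TLB -> HIT
vaddr=134: (2,0) in TLB -> HIT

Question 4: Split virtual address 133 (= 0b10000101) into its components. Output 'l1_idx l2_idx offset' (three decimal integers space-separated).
Answer: 2 0 5

Derivation:
vaddr = 133 = 0b10000101
  top 2 bits -> l1_idx = 2
  next 2 bits -> l2_idx = 0
  bottom 4 bits -> offset = 5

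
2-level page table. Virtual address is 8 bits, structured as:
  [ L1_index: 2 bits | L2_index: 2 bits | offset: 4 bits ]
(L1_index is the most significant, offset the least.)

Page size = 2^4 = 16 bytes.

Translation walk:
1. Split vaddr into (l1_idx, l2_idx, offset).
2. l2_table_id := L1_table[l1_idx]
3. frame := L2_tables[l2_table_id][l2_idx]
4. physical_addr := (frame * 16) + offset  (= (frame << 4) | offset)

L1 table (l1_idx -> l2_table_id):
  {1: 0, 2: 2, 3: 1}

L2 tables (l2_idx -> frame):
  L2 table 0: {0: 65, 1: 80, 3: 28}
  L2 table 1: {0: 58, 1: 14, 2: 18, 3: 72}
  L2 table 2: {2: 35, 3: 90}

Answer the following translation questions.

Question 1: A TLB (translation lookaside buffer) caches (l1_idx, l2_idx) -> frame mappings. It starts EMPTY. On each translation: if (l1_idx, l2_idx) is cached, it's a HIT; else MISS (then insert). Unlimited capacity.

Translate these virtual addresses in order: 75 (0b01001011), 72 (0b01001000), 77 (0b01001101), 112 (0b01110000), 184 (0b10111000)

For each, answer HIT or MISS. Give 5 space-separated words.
Answer: MISS HIT HIT MISS MISS

Derivation:
vaddr=75: (1,0) not in TLB -> MISS, insert
vaddr=72: (1,0) in TLB -> HIT
vaddr=77: (1,0) in TLB -> HIT
vaddr=112: (1,3) not in TLB -> MISS, insert
vaddr=184: (2,3) not in TLB -> MISS, insert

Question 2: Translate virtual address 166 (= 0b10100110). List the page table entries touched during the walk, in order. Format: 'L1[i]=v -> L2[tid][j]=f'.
vaddr = 166 = 0b10100110
Split: l1_idx=2, l2_idx=2, offset=6

Answer: L1[2]=2 -> L2[2][2]=35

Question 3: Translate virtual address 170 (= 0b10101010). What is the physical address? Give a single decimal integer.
vaddr = 170 = 0b10101010
Split: l1_idx=2, l2_idx=2, offset=10
L1[2] = 2
L2[2][2] = 35
paddr = 35 * 16 + 10 = 570

Answer: 570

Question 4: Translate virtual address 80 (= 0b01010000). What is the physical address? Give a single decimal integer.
Answer: 1280

Derivation:
vaddr = 80 = 0b01010000
Split: l1_idx=1, l2_idx=1, offset=0
L1[1] = 0
L2[0][1] = 80
paddr = 80 * 16 + 0 = 1280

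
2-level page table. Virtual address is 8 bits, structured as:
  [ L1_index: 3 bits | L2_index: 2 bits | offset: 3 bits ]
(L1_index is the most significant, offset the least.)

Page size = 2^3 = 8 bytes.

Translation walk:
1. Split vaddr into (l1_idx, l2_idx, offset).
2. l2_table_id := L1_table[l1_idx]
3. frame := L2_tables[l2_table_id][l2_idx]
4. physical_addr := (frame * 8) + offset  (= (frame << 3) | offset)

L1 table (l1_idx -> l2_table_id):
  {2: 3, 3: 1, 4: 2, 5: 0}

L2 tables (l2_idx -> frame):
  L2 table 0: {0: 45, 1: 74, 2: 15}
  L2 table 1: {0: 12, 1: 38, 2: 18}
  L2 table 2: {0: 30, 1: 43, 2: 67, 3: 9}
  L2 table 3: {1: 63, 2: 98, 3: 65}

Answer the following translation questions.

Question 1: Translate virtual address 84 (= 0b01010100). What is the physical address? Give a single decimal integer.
Answer: 788

Derivation:
vaddr = 84 = 0b01010100
Split: l1_idx=2, l2_idx=2, offset=4
L1[2] = 3
L2[3][2] = 98
paddr = 98 * 8 + 4 = 788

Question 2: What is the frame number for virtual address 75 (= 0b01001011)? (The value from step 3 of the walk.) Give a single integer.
Answer: 63

Derivation:
vaddr = 75: l1_idx=2, l2_idx=1
L1[2] = 3; L2[3][1] = 63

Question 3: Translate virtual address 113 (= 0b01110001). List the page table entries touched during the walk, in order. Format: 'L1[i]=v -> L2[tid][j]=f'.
vaddr = 113 = 0b01110001
Split: l1_idx=3, l2_idx=2, offset=1

Answer: L1[3]=1 -> L2[1][2]=18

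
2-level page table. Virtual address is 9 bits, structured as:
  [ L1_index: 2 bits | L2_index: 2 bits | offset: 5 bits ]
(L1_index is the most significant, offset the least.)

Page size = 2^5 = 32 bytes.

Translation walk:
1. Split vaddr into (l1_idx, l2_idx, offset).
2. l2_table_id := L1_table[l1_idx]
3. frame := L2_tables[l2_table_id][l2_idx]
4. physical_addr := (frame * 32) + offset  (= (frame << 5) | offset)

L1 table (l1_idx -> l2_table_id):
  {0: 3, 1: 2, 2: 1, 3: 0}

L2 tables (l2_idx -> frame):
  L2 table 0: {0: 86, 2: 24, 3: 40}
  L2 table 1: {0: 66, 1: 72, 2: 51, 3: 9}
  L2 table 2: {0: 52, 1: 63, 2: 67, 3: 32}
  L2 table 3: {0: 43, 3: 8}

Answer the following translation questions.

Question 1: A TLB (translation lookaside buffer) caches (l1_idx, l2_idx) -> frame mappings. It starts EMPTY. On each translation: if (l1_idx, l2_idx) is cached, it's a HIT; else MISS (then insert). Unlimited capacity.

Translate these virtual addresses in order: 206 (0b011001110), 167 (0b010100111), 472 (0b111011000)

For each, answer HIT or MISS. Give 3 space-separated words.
vaddr=206: (1,2) not in TLB -> MISS, insert
vaddr=167: (1,1) not in TLB -> MISS, insert
vaddr=472: (3,2) not in TLB -> MISS, insert

Answer: MISS MISS MISS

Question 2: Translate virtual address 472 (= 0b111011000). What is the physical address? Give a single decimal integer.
vaddr = 472 = 0b111011000
Split: l1_idx=3, l2_idx=2, offset=24
L1[3] = 0
L2[0][2] = 24
paddr = 24 * 32 + 24 = 792

Answer: 792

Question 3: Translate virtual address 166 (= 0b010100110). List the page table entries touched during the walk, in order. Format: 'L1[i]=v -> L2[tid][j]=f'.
vaddr = 166 = 0b010100110
Split: l1_idx=1, l2_idx=1, offset=6

Answer: L1[1]=2 -> L2[2][1]=63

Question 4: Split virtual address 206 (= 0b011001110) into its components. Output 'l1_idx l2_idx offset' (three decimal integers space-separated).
Answer: 1 2 14

Derivation:
vaddr = 206 = 0b011001110
  top 2 bits -> l1_idx = 1
  next 2 bits -> l2_idx = 2
  bottom 5 bits -> offset = 14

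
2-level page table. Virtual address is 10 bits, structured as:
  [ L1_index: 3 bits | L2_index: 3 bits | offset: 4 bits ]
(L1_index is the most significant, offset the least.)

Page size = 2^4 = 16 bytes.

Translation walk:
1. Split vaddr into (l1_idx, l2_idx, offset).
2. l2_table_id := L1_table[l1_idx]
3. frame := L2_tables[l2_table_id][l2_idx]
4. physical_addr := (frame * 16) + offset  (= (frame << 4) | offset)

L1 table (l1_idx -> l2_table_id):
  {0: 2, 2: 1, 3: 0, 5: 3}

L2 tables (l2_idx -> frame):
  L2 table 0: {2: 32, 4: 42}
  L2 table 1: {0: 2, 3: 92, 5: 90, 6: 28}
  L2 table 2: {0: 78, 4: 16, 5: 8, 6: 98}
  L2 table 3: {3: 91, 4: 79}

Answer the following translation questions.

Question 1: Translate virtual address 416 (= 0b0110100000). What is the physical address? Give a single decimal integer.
vaddr = 416 = 0b0110100000
Split: l1_idx=3, l2_idx=2, offset=0
L1[3] = 0
L2[0][2] = 32
paddr = 32 * 16 + 0 = 512

Answer: 512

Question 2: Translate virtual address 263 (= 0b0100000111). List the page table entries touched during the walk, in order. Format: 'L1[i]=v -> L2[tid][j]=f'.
vaddr = 263 = 0b0100000111
Split: l1_idx=2, l2_idx=0, offset=7

Answer: L1[2]=1 -> L2[1][0]=2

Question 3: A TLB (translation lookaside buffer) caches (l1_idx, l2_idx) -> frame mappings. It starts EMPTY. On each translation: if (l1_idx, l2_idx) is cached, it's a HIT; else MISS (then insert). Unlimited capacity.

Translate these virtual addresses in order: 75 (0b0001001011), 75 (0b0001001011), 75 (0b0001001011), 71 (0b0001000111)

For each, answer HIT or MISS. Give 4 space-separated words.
Answer: MISS HIT HIT HIT

Derivation:
vaddr=75: (0,4) not in TLB -> MISS, insert
vaddr=75: (0,4) in TLB -> HIT
vaddr=75: (0,4) in TLB -> HIT
vaddr=71: (0,4) in TLB -> HIT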